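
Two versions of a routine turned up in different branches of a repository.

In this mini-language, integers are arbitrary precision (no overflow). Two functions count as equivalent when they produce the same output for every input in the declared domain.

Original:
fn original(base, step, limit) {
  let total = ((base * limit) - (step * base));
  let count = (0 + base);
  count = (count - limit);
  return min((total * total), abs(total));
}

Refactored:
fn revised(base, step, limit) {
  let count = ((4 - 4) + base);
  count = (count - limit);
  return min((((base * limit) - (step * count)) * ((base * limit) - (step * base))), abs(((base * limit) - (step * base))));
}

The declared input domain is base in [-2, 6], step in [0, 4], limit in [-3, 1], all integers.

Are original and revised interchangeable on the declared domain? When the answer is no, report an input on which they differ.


These are not equivalent — on base=-1, step=2, limit=-3 the outputs split (5 vs -5).
original: total := 5 | count := -1 | count := 2 | result 5
revised: count := -1 | count := 2 | result -5
verdict: not equivalent; witness: base=-1, step=2, limit=-3


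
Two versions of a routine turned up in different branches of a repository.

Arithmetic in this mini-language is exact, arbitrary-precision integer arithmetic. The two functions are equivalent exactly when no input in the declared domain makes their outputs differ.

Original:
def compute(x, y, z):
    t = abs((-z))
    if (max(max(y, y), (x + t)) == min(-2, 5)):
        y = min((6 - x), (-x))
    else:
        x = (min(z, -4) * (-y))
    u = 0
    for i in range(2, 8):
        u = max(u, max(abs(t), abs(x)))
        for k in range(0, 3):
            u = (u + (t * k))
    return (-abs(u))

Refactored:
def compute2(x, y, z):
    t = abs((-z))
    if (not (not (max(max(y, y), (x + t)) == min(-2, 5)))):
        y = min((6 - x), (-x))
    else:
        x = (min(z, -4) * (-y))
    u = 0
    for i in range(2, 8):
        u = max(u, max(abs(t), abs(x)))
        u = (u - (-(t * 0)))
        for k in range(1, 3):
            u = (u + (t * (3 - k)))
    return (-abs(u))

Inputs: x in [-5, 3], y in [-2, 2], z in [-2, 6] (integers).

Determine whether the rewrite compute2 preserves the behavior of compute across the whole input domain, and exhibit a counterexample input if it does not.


This is a faithful refactor — constant usage differs; and statement counts differ; and boolean connective usage differs; and arithmetic usage differs; and loop structure differs, but the computed results match everywhere.
Tracing x=3, y=0, z=-2: compute: t = 2; (max(max(y, y), (x + t)) == min(-2, 5)) -> false; x = 0; u = 0; [i=2]; u = 2; [k=0]; u = 2; [k=1]; u = 4; [k=2]; u = 8; [i=3]; u = 8; [k=0]; u = 8; [k=1]; u = 10; [k=2]; u = 14; [i=4]; u = 14; [k=0]; u = 14; [k=1]; u = 16; [k=2]; u = 20; [i=5]; u = 20; [k=0]; u = 20; [k=1]; u = 22; [k=2]; u = 26; [i=6]; u = 26; [k=0]; u = 26; [k=1]; u = 28; [k=2]; u = 32; [i=7]; u = 32; [k=0]; u = 32; [k=1]; u = 34; [k=2]; u = 38; return -38 | compute2: t = 2; (not (not (max(max(y, y), (x + t)) == min(-2, 5)))) -> false; x = 0; u = 0; [i=2]; u = 2; u = 2; [k=1]; u = 6; [k=2]; u = 8; [i=3]; u = 8; u = 8; [k=1]; u = 12; [k=2]; u = 14; [i=4]; u = 14; u = 14; [k=1]; u = 18; [k=2]; u = 20; [i=5]; u = 20; u = 20; [k=1]; u = 24; [k=2]; u = 26; [i=6]; u = 26; u = 26; [k=1]; u = 30; [k=2]; u = 32; [i=7]; u = 32; u = 32; [k=1]; u = 36; [k=2]; u = 38; return -38 — matching result -38.
Every one of the 405 inputs gives matching results.
verdict: equivalent


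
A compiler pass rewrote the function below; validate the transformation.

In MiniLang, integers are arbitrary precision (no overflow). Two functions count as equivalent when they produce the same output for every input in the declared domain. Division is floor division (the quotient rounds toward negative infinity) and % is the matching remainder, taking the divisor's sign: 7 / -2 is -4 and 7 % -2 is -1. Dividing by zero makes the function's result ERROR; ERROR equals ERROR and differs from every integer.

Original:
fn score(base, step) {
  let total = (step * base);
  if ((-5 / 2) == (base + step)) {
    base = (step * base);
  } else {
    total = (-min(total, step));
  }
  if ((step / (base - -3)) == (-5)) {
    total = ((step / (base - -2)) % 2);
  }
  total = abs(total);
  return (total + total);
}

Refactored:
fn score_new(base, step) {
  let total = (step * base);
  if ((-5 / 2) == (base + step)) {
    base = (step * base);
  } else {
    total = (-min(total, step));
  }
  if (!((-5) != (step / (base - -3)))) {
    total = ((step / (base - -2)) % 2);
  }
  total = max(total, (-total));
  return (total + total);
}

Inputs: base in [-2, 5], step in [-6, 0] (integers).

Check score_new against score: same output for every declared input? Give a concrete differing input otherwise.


Differences: boolean connective usage differs; also min/max/abs usage differs; also comparison usage differs — yet all 56 inputs agree.
verdict: equivalent


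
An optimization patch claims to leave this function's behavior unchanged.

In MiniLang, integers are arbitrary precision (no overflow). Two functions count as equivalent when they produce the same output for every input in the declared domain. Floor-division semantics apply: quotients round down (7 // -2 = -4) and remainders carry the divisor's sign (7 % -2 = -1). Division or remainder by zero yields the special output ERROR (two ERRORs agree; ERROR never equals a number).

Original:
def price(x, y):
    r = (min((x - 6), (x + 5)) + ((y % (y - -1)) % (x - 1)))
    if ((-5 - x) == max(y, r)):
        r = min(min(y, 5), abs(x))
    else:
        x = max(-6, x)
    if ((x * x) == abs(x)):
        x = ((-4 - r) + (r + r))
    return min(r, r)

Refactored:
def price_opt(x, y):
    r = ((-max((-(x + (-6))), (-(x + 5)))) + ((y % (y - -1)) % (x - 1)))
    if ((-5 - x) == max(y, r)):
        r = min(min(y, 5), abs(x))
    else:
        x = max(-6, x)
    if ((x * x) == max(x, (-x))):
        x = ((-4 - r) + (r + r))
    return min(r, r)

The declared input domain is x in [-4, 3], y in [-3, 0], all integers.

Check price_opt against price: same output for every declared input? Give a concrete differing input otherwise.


The two are interchangeable: min/max/abs usage differs, plus arithmetic usage differs, and every declared input agrees.
One worked example (x=2, y=-1) — price: a zero divisor aborts: ERROR; price_opt: a zero divisor aborts: ERROR; agreement on ERROR.
Checked all 32 inputs in the declared domain: the outputs agree on every one.
verdict: equivalent


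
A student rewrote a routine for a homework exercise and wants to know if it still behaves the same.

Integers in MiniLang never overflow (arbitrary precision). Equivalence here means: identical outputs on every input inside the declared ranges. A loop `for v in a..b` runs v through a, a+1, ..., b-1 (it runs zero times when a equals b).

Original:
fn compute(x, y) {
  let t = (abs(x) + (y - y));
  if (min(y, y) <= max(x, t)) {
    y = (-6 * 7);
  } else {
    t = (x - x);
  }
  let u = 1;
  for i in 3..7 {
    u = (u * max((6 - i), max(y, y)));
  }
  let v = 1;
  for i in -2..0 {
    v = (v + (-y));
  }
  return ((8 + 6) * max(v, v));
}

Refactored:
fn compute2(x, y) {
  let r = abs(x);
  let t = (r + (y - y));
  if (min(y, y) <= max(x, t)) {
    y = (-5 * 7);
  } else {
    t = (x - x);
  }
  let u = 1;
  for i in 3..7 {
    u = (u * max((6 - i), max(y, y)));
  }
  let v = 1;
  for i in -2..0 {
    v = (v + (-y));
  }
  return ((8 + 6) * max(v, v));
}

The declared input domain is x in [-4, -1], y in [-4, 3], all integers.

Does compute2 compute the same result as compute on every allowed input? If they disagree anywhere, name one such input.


On input x=-4, y=-4, compute returns 1190 while compute2 returns 994.
verdict: not equivalent; witness: x=-4, y=-4


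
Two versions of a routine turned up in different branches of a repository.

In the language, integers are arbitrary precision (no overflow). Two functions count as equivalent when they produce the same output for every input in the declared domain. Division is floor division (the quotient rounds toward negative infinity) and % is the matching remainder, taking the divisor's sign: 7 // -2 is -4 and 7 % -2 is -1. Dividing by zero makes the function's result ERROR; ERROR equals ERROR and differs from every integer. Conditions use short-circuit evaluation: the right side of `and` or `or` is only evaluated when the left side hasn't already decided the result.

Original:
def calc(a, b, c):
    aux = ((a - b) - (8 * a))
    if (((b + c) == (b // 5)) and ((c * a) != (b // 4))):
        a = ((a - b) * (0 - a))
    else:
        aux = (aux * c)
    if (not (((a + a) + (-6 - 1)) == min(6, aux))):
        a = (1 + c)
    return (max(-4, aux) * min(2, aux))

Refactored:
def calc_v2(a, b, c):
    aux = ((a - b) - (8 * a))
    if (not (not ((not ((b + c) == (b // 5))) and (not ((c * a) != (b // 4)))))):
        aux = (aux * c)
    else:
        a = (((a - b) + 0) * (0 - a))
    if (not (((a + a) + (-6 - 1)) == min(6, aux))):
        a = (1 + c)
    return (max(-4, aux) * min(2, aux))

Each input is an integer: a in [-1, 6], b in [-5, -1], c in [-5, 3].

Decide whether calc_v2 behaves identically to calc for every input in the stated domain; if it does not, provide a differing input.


Evaluate both at a=-1, b=-5, c=-5.
calc: aux=12, then (((b + c) == (b // 5)) and ((c * a) != (b // 4))) is false, then aux=-60, then (not (((a + a) + (-6 - 1)) == min(6, aux))) is true, then a=-4, then returns 240
calc_v2: aux=12, then (not (not ((not ((b + c) == (b // 5))) and (not ((c * a) != (b // 4)))))) is false, then a=4, then (not (((a + a) + (-6 - 1)) == min(6, aux))) is true, then a=-4, then returns 24
240 and 24 differ, so these are not the same function on this domain.
verdict: not equivalent; witness: a=-1, b=-5, c=-5


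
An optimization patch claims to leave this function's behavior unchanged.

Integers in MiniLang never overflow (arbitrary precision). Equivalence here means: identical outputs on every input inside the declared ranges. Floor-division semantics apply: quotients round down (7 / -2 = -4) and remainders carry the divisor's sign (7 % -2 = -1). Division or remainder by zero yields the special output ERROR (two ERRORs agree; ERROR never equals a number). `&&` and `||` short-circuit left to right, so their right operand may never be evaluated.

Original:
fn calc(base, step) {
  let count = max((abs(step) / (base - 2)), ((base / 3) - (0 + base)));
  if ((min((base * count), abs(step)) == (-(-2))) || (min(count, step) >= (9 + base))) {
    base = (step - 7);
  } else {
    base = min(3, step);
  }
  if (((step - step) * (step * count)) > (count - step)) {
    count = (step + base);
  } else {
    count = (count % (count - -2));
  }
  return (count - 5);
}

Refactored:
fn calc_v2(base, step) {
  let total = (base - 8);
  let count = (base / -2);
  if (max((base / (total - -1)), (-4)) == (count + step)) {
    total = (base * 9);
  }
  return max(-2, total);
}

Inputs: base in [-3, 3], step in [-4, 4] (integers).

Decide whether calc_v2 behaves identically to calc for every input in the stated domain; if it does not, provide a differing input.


Not equivalent: base=-3, step=-4 separates them (-3 vs -2).
calc: count becomes 2; next ((min((base * count), abs(step)) == (-(-2))) || (min(count, step) >= (9 + base))) evaluates to false; next base becomes -4; next (((step - step) * (step * count)) > (count - step)) evaluates to false; next count becomes 2; next final value -3
calc_v2: total becomes -11; next count becomes 1; next (max((base / (total - -1)), (-4)) == (count + step)) evaluates to false; next final value -2
verdict: not equivalent; witness: base=-3, step=-4


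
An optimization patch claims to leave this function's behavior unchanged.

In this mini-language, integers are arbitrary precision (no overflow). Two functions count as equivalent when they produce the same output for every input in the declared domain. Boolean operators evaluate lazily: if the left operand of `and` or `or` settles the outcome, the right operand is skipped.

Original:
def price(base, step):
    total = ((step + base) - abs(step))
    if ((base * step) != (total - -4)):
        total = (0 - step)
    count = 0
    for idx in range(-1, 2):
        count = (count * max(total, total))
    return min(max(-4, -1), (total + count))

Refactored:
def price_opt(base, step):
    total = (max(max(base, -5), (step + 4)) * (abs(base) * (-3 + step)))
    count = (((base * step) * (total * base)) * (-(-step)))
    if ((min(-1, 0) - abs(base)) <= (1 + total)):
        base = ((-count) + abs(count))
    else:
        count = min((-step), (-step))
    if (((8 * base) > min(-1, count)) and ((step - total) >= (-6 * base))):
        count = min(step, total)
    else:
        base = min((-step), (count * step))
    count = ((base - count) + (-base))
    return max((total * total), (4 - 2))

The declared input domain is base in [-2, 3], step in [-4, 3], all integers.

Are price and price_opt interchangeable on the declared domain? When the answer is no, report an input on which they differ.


Take base=-2, step=-4.
price: total becomes -10; next ((base * step) != (total - -4)) evaluates to true; next total becomes 4; next count becomes 0; next at idx=-1:; next count becomes 0; next at idx=0:; next count becomes 0; next at idx=1:; next count becomes 0; next final value -1
price_opt: total becomes 0; next count becomes 0; next ((min(-1, 0) - abs(base)) <= (1 + total)) evaluates to true; next base becomes 0; next (((8 * base) > min(-1, count)) and ((step - total) >= (-6 * base))) evaluates to false; next base becomes 0; next count becomes 0; next final value 2
-1 against 2: the behavior changed.
verdict: not equivalent; witness: base=-2, step=-4


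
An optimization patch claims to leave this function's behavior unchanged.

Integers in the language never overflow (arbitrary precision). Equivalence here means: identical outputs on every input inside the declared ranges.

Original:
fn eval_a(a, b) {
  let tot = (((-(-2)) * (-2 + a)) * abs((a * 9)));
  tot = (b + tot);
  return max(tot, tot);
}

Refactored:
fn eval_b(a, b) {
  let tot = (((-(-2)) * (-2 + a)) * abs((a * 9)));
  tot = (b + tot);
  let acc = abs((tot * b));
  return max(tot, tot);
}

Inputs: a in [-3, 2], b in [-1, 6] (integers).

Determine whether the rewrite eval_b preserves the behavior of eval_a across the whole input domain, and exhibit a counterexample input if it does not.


The two versions differ — the changes include arithmetic usage differs; and local variable names differ; and min/max/abs usage differs; and statement counts differ.
As a probe, take a=-3, b=4: eval_a runs tot=-270, then tot=-266, then returns -266; eval_b runs tot=-270, then tot=-266, then acc=1064, then returns -266; both end at -266.
Across all 48 domain points the two functions coincide.
verdict: equivalent


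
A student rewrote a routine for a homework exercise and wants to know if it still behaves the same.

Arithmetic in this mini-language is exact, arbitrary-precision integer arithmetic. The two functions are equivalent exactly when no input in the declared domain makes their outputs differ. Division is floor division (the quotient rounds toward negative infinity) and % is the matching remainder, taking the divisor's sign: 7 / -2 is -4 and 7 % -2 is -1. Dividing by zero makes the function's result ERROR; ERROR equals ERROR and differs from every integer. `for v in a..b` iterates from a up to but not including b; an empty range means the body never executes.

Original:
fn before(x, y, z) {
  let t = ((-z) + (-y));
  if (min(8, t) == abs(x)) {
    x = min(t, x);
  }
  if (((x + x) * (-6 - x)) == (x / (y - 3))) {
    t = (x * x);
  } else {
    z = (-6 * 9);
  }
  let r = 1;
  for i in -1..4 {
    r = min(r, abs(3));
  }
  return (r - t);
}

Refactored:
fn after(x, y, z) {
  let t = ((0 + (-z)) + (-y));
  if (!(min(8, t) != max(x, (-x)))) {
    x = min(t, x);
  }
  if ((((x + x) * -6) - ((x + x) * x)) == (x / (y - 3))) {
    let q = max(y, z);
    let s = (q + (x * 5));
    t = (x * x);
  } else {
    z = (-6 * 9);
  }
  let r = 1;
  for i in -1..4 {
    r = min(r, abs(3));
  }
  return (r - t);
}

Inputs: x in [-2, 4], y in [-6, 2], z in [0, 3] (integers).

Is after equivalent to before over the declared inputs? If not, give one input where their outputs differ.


Changes here: min/max/abs usage differs; comparison usage differs; constant usage differs; arithmetic usage differs; boolean connective usage differs; local variable names differ; statement counts differ; the full 252-point sweep finds no disagreement.
verdict: equivalent


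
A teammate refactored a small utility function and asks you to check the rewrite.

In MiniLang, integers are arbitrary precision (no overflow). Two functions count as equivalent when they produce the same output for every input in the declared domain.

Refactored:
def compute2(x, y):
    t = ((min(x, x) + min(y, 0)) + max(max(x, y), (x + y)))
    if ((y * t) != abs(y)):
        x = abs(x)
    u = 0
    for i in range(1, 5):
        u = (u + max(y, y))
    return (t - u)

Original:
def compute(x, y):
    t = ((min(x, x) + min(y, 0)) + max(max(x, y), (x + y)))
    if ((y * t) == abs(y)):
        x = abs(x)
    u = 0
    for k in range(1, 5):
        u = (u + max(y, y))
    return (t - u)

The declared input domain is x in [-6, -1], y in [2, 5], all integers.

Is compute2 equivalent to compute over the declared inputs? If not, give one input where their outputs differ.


The suspicious edit (`((y * t) == abs(y))` became `((y * t) != abs(y))`) never changes the result for any input inside the declared domain; all 24 inputs agree.
verdict: equivalent


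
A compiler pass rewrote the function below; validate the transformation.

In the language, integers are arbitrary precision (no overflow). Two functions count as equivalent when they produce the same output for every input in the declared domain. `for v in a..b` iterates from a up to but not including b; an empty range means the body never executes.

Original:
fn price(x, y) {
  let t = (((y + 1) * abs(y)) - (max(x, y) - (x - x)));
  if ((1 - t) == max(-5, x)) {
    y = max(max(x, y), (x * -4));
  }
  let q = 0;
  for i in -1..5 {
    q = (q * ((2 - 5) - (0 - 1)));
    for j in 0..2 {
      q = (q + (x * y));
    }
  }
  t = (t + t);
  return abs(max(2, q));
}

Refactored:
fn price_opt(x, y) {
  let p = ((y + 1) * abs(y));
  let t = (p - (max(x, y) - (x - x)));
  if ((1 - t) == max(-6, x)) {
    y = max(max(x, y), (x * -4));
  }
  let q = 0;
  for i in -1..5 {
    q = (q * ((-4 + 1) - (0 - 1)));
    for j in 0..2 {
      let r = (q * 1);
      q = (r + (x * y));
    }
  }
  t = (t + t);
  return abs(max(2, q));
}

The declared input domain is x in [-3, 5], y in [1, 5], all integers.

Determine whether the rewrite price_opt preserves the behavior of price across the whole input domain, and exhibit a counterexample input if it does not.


Equivalent. The suspicious edit (`-5` became `-6`) never changes the result for any input inside the declared domain.
Every one of the 45 inputs gives matching results.
As a probe, take x=1, y=3: price runs t = 9; ((1 - t) == max(-5, x)) -> false; q = 0; [i=-1]; q = 0; [j=0]; q = 3; [j=1]; q = 6; [i=0]; q = -12; [j=0]; q = -9; [j=1]; q = -6; [i=1]; q = 12; [j=0]; q = 15; [j=1]; q = 18; [i=2]; q = -36; [j=0]; q = -33; [j=1]; q = -30; [i=3]; q = 60; [j=0]; q = 63; [j=1]; q = 66; [i=4]; q = -132; [j=0]; q = -129; [j=1]; q = -126; t = 18; return 2; price_opt runs p = 12; t = 9; ((1 - t) == max(-6, x)) -> false; q = 0; [i=-1]; q = 0; [j=0]; r = 0; q = 3; [j=1]; r = 3; q = 6; [i=0]; q = -12; [j=0]; r = -12; q = -9; [j=1]; r = -9; q = -6; [i=1]; q = 12; [j=0]; r = 12; q = 15; [j=1]; r = 15; q = 18; [i=2]; q = -36; [j=0]; r = -36; q = -33; [j=1]; r = -33; q = -30; [i=3]; q = 60; [j=0]; r = 60; q = 63; [j=1]; r = 63; q = 66; [i=4]; q = -132; [j=0]; r = -132; q = -129; [j=1]; r = -129; q = -126; t = 18; return 2; both end at 2.
verdict: equivalent


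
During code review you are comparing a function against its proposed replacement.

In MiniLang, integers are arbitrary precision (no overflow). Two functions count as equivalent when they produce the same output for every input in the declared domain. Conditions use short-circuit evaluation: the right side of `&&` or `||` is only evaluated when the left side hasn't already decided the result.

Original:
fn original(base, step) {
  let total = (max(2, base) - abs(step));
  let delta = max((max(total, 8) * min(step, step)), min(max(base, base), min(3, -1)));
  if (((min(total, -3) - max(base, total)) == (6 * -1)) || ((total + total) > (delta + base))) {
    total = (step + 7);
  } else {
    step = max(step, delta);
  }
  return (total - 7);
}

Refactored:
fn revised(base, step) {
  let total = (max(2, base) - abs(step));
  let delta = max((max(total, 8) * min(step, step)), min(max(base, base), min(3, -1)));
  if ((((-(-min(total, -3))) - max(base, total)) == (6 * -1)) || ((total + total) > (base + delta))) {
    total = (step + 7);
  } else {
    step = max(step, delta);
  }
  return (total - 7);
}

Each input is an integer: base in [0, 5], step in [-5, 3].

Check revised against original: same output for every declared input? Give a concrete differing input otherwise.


Reading the diff, among the changes: same computation, different form.
One worked example (base=2, step=1) — original: total becomes 1; next delta becomes 8; next (((min(total, -3) - max(base, total)) == (6 * -1)) || ((total + total) > (delta + base))) evaluates to false; next step becomes 8; next final value -6; revised: total becomes 1; next delta becomes 8; next ((((-(-min(total, -3))) - max(base, total)) == (6 * -1)) || ((total + total) > (base + delta))) evaluates to false; next step becomes 8; next final value -6; agreement on -6.
Sweeping the whole domain (54 inputs) finds no disagreement.
verdict: equivalent


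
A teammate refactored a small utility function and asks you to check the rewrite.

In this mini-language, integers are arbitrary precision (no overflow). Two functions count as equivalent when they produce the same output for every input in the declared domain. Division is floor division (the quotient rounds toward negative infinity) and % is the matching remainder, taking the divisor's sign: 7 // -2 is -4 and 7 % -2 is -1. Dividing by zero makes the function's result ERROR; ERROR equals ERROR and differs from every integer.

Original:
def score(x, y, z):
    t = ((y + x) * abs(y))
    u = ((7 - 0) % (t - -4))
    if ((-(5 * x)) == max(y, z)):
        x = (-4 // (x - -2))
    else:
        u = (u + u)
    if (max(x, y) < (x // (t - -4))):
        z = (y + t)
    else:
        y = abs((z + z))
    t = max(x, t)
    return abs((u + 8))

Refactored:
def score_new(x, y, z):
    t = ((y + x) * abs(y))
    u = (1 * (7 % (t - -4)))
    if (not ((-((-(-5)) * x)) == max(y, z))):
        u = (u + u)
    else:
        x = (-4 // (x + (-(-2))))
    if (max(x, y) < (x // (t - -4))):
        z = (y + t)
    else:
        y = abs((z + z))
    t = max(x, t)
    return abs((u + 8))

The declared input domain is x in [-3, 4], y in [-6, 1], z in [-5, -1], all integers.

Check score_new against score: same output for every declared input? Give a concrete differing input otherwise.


The two are interchangeable: constant usage differs; arithmetic usage differs; boolean connective usage differs, and every declared input agrees.
Spot check at x=0, y=0, z=-1 — score: t=0, then u=3, then ((-(5 * x)) == max(y, z)) is true, then x=-2, then (max(x, y) < (x // (t - -4))) is false, then y=2, then t=0, then returns 11. score_new: t=0, then u=3, then (not ((-((-(-5)) * x)) == max(y, z))) is false, then x=-2, then (max(x, y) < (x // (t - -4))) is false, then y=2, then t=0, then returns 11. Both give 11.
Sweeping the whole domain (320 inputs) finds no disagreement.
verdict: equivalent


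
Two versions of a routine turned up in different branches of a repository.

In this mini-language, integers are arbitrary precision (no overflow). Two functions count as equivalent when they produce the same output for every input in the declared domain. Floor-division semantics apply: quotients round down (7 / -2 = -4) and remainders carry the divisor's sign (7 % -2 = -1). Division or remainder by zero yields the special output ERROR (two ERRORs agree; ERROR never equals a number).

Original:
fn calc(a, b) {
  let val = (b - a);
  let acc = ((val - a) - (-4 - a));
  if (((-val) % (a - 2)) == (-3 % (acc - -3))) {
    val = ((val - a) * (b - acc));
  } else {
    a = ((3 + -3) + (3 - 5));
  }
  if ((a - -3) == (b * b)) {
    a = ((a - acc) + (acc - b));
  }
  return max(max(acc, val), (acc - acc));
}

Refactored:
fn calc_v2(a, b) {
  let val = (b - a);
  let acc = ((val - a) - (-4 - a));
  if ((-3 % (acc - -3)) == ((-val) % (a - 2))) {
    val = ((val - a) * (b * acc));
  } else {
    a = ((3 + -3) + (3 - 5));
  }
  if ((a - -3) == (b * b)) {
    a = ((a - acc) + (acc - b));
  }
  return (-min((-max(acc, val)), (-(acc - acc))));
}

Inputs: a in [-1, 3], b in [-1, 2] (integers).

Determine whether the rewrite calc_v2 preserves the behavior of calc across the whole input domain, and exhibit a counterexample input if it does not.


Not equivalent: a=3, b=-1 separates them (7 vs 0).
calc: val = -4; acc = 0; (((-val) % (a - 2)) == (-3 % (acc - -3))) -> true; val = 7; ((a - -3) == (b * b)) -> false; return 7
calc_v2: val = -4; acc = 0; ((-3 % (acc - -3)) == ((-val) % (a - 2))) -> true; val = 0; ((a - -3) == (b * b)) -> false; return 0
verdict: not equivalent; witness: a=3, b=-1


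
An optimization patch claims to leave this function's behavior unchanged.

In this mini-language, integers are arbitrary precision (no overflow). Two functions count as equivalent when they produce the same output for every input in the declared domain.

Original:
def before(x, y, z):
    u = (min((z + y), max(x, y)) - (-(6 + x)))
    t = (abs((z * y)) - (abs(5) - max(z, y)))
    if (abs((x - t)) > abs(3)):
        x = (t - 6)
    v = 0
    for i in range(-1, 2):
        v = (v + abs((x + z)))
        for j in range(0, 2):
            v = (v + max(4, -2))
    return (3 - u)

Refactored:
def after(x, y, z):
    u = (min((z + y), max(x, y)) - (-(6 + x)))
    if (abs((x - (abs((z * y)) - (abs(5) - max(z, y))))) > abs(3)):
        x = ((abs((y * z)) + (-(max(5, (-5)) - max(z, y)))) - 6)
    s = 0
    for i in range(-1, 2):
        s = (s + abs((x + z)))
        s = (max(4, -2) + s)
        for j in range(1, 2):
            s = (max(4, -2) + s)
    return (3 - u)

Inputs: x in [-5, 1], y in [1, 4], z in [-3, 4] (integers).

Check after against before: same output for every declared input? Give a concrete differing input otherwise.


Changes here: constant usage differs; and loop structure differs; and min/max/abs usage differs; and arithmetic usage differs; and local variable names differ; the full 224-point sweep finds no disagreement.
verdict: equivalent


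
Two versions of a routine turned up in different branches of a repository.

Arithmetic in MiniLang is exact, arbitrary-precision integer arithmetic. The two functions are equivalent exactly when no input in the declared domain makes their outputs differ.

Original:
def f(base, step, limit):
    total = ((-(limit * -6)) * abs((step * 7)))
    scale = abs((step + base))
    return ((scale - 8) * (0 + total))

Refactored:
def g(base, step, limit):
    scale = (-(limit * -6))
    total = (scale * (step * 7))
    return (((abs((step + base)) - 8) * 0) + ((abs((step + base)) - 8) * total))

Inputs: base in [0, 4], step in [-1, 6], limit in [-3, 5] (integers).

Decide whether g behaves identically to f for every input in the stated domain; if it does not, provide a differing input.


Evaluate both at base=0, step=-1, limit=-3.
f: total := -126 | scale := 1 | result 882
g: scale := -18 | total := 126 | result -882
882 != -882, so the rewrite changes behavior.
verdict: not equivalent; witness: base=0, step=-1, limit=-3


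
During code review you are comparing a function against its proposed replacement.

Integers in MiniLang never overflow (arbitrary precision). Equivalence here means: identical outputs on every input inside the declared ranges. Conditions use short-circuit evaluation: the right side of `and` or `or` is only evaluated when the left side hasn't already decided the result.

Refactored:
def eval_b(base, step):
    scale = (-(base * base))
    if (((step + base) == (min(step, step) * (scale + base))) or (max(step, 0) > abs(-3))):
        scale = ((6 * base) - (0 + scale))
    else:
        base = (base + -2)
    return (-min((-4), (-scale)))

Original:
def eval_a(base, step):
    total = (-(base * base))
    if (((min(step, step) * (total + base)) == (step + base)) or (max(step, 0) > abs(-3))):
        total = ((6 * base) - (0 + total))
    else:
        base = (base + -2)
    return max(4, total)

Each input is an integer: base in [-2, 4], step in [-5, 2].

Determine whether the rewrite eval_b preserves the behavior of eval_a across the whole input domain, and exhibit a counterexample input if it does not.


Changes here: min/max/abs usage differs; and local variable names differ; the full 56-point sweep finds no disagreement.
verdict: equivalent


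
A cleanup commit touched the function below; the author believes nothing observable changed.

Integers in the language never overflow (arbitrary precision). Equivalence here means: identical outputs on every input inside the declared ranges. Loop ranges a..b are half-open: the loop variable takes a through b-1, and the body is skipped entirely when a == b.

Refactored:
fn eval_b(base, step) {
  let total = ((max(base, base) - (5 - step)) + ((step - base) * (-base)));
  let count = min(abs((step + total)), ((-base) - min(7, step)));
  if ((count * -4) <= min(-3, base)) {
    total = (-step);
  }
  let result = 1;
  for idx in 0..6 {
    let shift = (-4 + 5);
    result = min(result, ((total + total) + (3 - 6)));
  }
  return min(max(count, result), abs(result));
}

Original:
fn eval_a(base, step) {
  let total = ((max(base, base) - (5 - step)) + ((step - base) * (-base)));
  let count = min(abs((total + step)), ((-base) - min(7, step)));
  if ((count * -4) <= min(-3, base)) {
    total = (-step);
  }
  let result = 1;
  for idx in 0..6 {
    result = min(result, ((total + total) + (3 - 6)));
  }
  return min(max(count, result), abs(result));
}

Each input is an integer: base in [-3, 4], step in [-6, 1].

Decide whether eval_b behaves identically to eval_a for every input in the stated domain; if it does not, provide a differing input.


The two are interchangeable: constant usage differs; local variable names differ; statement counts differ; arithmetic usage differs, and every declared input agrees.
Spot check at base=4, step=1 — eval_a: total = 12; count = -5; ((count * -4) <= min(-3, base)) -> false; result = 1; [idx=0]; result = 1; [idx=1]; result = 1; [idx=2]; result = 1; [idx=3]; result = 1; [idx=4]; result = 1; [idx=5]; result = 1; return 1. eval_b: total = 12; count = -5; ((count * -4) <= min(-3, base)) -> false; result = 1; [idx=0]; shift = 1; result = 1; [idx=1]; shift = 1; result = 1; [idx=2]; shift = 1; result = 1; [idx=3]; shift = 1; result = 1; [idx=4]; shift = 1; result = 1; [idx=5]; shift = 1; result = 1; return 1. Both give 1.
Sweeping the whole domain (64 inputs) finds no disagreement.
verdict: equivalent


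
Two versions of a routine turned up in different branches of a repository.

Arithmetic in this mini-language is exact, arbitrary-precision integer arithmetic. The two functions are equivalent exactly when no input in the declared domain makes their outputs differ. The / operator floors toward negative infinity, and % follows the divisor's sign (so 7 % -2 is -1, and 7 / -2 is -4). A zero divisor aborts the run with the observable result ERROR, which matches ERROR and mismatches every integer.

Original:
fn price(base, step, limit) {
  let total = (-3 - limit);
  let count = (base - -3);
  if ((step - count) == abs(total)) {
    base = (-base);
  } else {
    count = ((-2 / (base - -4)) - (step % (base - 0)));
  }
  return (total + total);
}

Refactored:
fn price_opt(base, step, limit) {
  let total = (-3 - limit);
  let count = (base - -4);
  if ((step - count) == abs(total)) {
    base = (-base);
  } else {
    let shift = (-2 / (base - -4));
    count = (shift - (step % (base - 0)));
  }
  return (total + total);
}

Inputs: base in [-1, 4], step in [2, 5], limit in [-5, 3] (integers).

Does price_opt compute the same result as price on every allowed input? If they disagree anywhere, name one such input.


Evaluate both at base=0, step=3, limit=-3.
price: total=0, then count=3, then ((step - count) == abs(total)) is true, then base=0, then returns 0
price_opt: total=0, then count=4, then ((step - count) == abs(total)) is false, then shift=-1, then a zero divisor aborts: ERROR
0 != ERROR, so the rewrite changes behavior.
verdict: not equivalent; witness: base=0, step=3, limit=-3


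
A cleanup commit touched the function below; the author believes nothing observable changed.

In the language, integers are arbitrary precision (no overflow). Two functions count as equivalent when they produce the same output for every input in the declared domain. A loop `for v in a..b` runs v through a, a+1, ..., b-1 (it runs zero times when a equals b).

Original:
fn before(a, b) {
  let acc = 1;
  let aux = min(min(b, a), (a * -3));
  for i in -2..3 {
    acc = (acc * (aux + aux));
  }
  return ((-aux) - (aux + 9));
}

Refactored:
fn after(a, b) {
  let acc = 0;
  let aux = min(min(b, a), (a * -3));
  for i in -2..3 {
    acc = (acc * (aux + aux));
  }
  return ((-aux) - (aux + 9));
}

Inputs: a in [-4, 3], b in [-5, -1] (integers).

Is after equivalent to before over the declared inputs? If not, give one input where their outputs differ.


Equivalent. The suspicious edit (`1` became `0`) never changes the result for any input inside the declared domain.
An exhaustive pass over the 40 declared inputs shows identical outputs.
As a probe, take a=3, b=-5: before runs acc=1, then aux=-9, then (i=-2), then acc=-18, then (i=-1), then acc=324, then (i=0), then acc=-5832, then (i=1), then acc=104976, then (i=2), then acc=-1889568, then returns 9; after runs acc=0, then aux=-9, then (i=-2), then acc=0, then (i=-1), then acc=0, then (i=0), then acc=0, then (i=1), then acc=0, then (i=2), then acc=0, then returns 9; both end at 9.
verdict: equivalent


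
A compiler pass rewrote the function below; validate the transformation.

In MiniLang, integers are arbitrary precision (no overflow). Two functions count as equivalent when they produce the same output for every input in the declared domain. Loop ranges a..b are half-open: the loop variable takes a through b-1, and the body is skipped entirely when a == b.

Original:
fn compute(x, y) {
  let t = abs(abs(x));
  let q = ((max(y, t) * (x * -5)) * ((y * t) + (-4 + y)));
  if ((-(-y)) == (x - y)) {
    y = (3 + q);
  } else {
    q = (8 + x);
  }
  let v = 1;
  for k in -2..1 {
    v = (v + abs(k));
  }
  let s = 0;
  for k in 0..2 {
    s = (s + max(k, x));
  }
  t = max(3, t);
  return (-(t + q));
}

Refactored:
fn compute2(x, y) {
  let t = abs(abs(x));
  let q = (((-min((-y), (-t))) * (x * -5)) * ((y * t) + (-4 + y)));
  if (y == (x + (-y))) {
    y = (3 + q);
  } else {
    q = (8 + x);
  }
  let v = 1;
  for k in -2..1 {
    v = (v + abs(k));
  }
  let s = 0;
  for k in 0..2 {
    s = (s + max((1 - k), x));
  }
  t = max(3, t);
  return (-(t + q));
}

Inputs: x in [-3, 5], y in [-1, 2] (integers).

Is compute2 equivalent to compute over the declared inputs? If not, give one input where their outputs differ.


Side by side, the visible changes include: constant usage differs, plus arithmetic usage differs, plus min/max/abs usage differs.
One worked example (x=3, y=2) — compute: t becomes 3; next q becomes -180; next ((-(-y)) == (x - y)) evaluates to false; next q becomes 11; next v becomes 1; next at k=-2:; next v becomes 3; next at k=-1:; next v becomes 4; next at k=0:; next v becomes 4; next s becomes 0; next at k=0:; next s becomes 3; next at k=1:; next s becomes 6; next t becomes 3; next final value -14; compute2: t becomes 3; next q becomes -180; next (y == (x + (-y))) evaluates to false; next q becomes 11; next v becomes 1; next at k=-2:; next v becomes 3; next at k=-1:; next v becomes 4; next at k=0:; next v becomes 4; next s becomes 0; next at k=0:; next s becomes 3; next at k=1:; next s becomes 6; next t becomes 3; next final value -14; agreement on -14.
Checked all 36 inputs in the declared domain: the outputs agree on every one.
verdict: equivalent


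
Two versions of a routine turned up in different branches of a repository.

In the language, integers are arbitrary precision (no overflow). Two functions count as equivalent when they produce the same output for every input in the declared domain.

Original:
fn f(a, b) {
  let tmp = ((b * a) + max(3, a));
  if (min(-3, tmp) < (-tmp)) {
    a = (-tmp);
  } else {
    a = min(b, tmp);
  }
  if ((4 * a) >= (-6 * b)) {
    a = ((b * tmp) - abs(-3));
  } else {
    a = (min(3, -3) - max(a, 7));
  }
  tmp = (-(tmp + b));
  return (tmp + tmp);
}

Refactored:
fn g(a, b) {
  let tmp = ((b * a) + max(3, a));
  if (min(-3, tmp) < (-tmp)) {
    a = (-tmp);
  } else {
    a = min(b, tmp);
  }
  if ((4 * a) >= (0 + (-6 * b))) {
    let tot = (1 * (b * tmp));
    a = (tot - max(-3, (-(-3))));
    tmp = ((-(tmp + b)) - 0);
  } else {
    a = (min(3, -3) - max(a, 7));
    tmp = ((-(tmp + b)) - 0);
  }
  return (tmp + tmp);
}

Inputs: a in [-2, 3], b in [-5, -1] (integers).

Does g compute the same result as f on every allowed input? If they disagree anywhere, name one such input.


The two are interchangeable: statement counts differ, and arithmetic usage differs, and constant usage differs, and local variable names differ, and min/max/abs usage differs, and every declared input agrees.
One worked example (a=2, b=-4) — f: tmp := -5 | (min(-3, tmp) < (-tmp)): true | a := 5 | ((4 * a) >= (-6 * b)): false | a := -10 | tmp := 9 | result 18; g: tmp := -5 | (min(-3, tmp) < (-tmp)): true | a := 5 | ((4 * a) >= (0 + (-6 * b))): false | a := -10 | tmp := 9 | result 18; agreement on 18.
Sweeping the whole domain (30 inputs) finds no disagreement.
verdict: equivalent


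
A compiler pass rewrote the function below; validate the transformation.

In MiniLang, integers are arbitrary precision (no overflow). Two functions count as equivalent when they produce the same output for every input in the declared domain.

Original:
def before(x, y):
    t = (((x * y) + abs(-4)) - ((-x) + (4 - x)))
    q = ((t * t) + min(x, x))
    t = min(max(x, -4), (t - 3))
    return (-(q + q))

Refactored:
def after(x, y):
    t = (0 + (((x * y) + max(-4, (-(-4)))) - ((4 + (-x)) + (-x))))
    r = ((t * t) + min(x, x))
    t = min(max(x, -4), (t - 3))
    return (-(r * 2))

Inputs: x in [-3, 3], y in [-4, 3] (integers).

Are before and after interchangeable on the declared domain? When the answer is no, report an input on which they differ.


Differences: arithmetic usage differs, and constant usage differs, and local variable names differ, and min/max/abs usage differs — yet all 56 inputs agree.
verdict: equivalent


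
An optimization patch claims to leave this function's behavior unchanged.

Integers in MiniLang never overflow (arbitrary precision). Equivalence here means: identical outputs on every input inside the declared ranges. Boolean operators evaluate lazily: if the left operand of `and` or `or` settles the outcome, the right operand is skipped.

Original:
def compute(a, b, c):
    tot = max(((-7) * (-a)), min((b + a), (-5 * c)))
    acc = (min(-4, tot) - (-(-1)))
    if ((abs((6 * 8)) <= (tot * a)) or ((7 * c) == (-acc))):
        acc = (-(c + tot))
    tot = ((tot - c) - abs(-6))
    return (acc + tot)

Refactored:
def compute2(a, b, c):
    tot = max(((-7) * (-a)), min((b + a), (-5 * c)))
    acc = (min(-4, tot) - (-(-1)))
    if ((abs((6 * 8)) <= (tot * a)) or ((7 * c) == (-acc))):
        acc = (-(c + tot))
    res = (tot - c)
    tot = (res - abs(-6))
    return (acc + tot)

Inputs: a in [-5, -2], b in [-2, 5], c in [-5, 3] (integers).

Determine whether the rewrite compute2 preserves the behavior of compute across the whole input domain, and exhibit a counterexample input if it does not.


The two are interchangeable: statement counts differ; also local variable names differ, and every declared input agrees.
As a probe, take a=-2, b=-2, c=2: compute runs tot := -10 | acc := -11 | ((abs((6 * 8)) <= (tot * a)) or ((7 * c) == (-acc))): false | tot := -18 | result -29; compute2 runs tot := -10 | acc := -11 | ((abs((6 * 8)) <= (tot * a)) or ((7 * c) == (-acc))): false | res := -12 | tot := -18 | result -29; both end at -29.
Checked all 288 inputs in the declared domain: the outputs agree on every one.
verdict: equivalent
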